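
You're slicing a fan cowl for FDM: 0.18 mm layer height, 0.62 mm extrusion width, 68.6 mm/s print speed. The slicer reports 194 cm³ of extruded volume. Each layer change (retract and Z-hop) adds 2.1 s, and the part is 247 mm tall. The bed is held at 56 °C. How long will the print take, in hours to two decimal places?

Extrusion cross-section: 0.18 × 0.62 → 0.1116 mm².
Total extruded path = 194000/0.1116 = 1738351.3 mm.
Extrusion time: 1738351.3 / 68.6 → 25340.4 s.
Layers = ⌈247/0.18⌉ = 1373.
Layer-change overhead = 1373 × 2.1, so 2883.3 s.
Total = 25340.4 + 2883.3 = 28223.7 s = 7.84 hours.

7.84 hours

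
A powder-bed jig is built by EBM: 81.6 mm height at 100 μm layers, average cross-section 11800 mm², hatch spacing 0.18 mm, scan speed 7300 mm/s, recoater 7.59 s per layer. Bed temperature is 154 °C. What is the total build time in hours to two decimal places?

Layer count = ceil(81.6 / 0.1) = 816.
Scan path per layer = 11800 / 0.18, so 65555.6 mm.
Beam time per layer = 65555.6 / 7300 = 8.9802 s.
Layer cycle = 8.9802 + 7.59, so 16.5702 s.
Build time = 816 × 16.5702 = 13521.2832 s = 3.76 hours.

3.76 hours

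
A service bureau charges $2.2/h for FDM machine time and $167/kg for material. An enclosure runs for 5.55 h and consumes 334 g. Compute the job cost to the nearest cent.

$67.99

Time charge = 2.2 × 5.55, so $12.21.
Material cost: 167 × 334/1000 → $55.778.
Total = 12.21 + 55.778 = 67.988 ≈ $67.99.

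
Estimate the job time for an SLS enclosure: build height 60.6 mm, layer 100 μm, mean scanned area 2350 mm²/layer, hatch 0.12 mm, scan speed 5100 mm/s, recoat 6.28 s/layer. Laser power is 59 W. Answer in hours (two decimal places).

1.70 hours

Number of layers: 60.6 / 0.1 → 606 (rounded up).
Per-layer scan distance = 2350 / 0.12, so 19583.3 mm.
Laser time per layer: 19583.3 / 5100 → 3.8399 s.
Layer cycle: 3.8399 + 6.28 → 10.1199 s.
606 layers × 10.1199 s/layer = 6132.6594 s, i.e. 1.70 hours.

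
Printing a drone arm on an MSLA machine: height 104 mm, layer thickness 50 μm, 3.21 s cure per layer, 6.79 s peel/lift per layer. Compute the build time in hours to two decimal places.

5.78 hours

Number of layers: 104 / 0.05 → 2080 (rounded up).
Cycle time = 3.21 + 6.79, so 10 s.
Build time: 2080 × 10 s = 20800 s, i.e. 5.78 hours.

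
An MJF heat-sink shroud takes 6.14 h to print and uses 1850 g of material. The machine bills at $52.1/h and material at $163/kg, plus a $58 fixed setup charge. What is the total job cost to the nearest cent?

Machine-time cost = 52.1 × 6.14 = $319.894.
Feedstock cost = 163 × 1850/1000 = $301.55.
Total = 319.894 + 301.55 + 58 = 679.444 ≈ $679.44.

$679.44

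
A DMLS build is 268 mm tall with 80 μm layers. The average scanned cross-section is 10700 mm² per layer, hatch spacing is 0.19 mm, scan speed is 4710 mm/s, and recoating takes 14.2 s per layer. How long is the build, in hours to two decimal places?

24.34 hours

Layers = ⌈268/0.08⌉ = 3350.
Hatch length per layer = 10700 / 0.19 = 56315.8 mm.
Laser time per layer = 56315.8 / 4710 = 11.9566 s.
Per-layer time = 11.9566 + 14.2, so 26.1566 s.
Total: 3350 × 26.1566 s = 87624.61 s → 24.34 hours.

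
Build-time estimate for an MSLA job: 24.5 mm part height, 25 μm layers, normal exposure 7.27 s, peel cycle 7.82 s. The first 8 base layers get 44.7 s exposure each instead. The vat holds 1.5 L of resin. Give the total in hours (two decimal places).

4.19 hours

Layers = ⌈24.5/0.025⌉ = 980.
Base layers = 8 × (44.7 + 7.82), so 420.16 s.
Normal layers: 972 × (7.27 + 7.82) → 14667.48 s.
Total = 420.16 + 14667.48 = 15087.64 s = 4.19 hours.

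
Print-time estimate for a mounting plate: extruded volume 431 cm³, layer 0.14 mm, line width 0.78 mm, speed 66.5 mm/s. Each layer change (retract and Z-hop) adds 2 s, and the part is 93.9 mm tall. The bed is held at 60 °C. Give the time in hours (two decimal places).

Extrusion cross-section = 0.14 × 0.78 = 0.1092 mm².
Total extruded path = 431000/0.1092 = 3946886.4 mm.
Print-move time: 3946886.4 / 66.5 → 59351.7 s.
Layers = ⌈93.9/0.14⌉ = 671.
Layer-change overhead = 671 × 2 = 1342 s.
Total = 59351.7 + 1342 = 60693.7 s = 16.86 hours.

16.86 hours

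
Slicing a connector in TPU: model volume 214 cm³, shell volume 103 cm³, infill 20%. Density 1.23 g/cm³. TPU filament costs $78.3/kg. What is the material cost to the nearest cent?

$12.06

Interior volume: 214 − 103 → 111 cm³.
Infill volume: 0.20 × 111 → 22.2 cm³.
Total printed volume = 103 + 22.2 = 125.2 cm³.
Mass = 125.2 × 1.23, so 153.996 g.
Cost = 153.996 g / 1000 × $78.3/kg = $12.06.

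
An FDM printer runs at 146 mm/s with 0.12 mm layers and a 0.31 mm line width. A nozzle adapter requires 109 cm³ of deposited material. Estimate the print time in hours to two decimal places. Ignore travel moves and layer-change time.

Bead cross-section: 0.12 × 0.31 → 0.0372 mm².
Toolpath length = 109 cm³ / 0.0372 mm² = 109000 / 0.0372 = 2930107.5 mm.
Extrusion time = 2930107.5 / 146 = 20069.2 s.
Converting: 20069.2 s = 5.57 hours.

5.57 hours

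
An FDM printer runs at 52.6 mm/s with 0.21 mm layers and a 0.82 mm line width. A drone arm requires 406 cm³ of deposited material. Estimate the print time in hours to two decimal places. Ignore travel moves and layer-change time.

Bead cross-section: 0.21 × 0.82 → 0.1722 mm².
Path length: 406000 mm³ / 0.1722 mm² → 2357723.6 mm.
Print-move time = 2357723.6 / 52.6, so 44823.6 s.
44823.6 s = 12.45 hours.

12.45 hours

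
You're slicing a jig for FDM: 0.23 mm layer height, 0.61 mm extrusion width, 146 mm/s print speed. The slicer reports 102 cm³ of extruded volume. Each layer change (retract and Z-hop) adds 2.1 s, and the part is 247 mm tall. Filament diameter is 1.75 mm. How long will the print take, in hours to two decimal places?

2.01 hours

Bead cross-section = 0.23 × 0.61, so 0.1403 mm².
Toolpath length = 102 cm³ / 0.1403 mm² = 102000 / 0.1403 = 727013.5 mm.
Extrusion time = 727013.5 / 146, so 4979.5 s.
Number of layers: 247 / 0.23 → 1074 (rounded up).
Layer-change overhead = 1074 × 2.1, so 2255.4 s.
Altogether 4979.5 + 2255.4 = 7234.9 s, i.e. 2.01 hours.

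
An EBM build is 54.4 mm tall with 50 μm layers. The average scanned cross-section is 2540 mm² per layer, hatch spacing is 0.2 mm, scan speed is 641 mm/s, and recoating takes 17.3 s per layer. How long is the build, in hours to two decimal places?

Layers = ⌈54.4/0.05⌉ = 1088.
Per-layer scan distance: 2540 / 0.2 → 12700 mm.
Per-layer scan time = 12700 / 641, so 19.8128 s.
Time per layer = 19.8128 + 17.3 = 37.1128 s.
Total: 1088 × 37.1128 s = 40378.7264 s → 11.22 hours.

11.22 hours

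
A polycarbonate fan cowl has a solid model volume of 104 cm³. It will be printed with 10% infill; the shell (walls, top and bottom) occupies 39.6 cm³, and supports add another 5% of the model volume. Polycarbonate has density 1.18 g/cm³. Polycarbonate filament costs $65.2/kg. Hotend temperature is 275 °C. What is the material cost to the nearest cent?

$3.94

Volume inside the shell = 104 − 39.6, so 64.4 cm³.
Infill volume = 0.10 × 64.4, so 6.44 cm³.
Support = 0.05 × 104 = 5.2 cm³.
Total printed volume = 39.6 + 6.44 + 5.2 = 51.24 cm³.
Mass: 51.24 × 1.18 → 60.4632 g.
Cost = 60.4632 g / 1000 × $65.2/kg = $3.94.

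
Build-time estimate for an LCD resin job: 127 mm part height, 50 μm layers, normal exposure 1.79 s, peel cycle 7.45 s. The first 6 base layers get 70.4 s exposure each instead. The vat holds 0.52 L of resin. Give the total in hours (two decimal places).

6.63 hours

Number of layers: 127 / 0.05 → 2540 (rounded up).
Burn-in layers: 6 × (70.4 + 7.45) → 467.1 s.
Remaining layers: 2534 × (1.79 + 7.45) → 23414.16 s.
Sum: 467.1 + 23414.16 = 23881.26 s → 6.63 hours.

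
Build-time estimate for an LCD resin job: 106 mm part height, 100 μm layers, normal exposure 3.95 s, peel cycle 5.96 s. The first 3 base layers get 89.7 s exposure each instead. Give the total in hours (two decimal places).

Layers = ⌈106/0.1⌉ = 1060.
Bottom layers: 3 × (89.7 + 5.96) → 286.98 s.
Normal layers = 1057 × (3.95 + 5.96) = 10474.87 s.
Total = 286.98 + 10474.87 = 10761.85 s = 2.99 hours.

2.99 hours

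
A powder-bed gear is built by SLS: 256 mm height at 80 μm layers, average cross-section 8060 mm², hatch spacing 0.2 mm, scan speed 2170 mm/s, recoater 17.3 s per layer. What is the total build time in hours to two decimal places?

Layer count = ceil(256 / 0.08) = 3200.
Per-layer scan distance: 8060 / 0.2 → 40300 mm.
Laser time per layer: 40300 / 2170 → 18.5714 s.
Layer cycle = 18.5714 + 17.3, so 35.8714 s.
3200 layers × 35.8714 s/layer = 114788.48 s, i.e. 31.89 hours.

31.89 hours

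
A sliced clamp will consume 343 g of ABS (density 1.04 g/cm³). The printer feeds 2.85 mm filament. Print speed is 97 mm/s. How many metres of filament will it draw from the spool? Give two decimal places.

51.70 m

Extruded volume: 343/1.04 = 329.8077 cm³ (329807.7 mm³).
Filament cross-section = π × (2.85/2)² = 6.3794 mm².
L = V/A = 329807.7/6.3794 = 51698.86 mm → 51.70 m.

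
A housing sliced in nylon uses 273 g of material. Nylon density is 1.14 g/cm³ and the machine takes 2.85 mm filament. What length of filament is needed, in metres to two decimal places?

Extruded volume: 273/1.14 = 239.4737 cm³ (239473.7 mm³).
Cross-section of 2.85 mm filament: π·(2.85/2)² = 6.3794 mm².
L = V/A = 239473.7/6.3794 = 37538.59 mm → 37.54 m.

37.54 m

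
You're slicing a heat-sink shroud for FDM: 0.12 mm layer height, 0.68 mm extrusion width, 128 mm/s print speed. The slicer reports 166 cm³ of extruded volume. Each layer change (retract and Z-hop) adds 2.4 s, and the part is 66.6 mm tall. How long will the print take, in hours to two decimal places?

4.78 hours

Extrusion cross-section = 0.12 × 0.68 = 0.0816 mm².
Toolpath length = 166 cm³ / 0.0816 mm² = 166000 / 0.0816 = 2034313.7 mm.
Extrusion time = 2034313.7 / 128, so 15893.1 s.
Layers = ⌈66.6/0.12⌉ = 555.
Layer-change overhead: 555 × 2.4 → 1332 s.
Total = 15893.1 + 1332 = 17225.1 s = 4.78 hours.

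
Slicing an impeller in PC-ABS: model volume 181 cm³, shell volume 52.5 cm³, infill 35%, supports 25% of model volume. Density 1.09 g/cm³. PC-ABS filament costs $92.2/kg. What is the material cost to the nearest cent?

Interior volume: 181 − 52.5 → 128.5 cm³.
Deposited infill = 0.35 × 128.5 = 44.975 cm³.
Support = 0.25 × 181 = 45.25 cm³.
Total printed volume = 52.5 + 44.975 + 45.25 = 142.725 cm³.
Mass = 142.725 × 1.09 = 155.57025 g.
Cost = 155.57025 g / 1000 × $92.2/kg = $14.34.

$14.34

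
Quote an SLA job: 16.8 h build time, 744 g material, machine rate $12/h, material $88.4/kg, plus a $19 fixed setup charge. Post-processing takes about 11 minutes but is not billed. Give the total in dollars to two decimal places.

$286.37

Machine cost: 12 × 16.8 → $201.60.
Material cost: 88.4 × 744/1000 → $65.7696.
Total = 201.60 + 65.7696 + 19 = 286.3696 ≈ $286.37.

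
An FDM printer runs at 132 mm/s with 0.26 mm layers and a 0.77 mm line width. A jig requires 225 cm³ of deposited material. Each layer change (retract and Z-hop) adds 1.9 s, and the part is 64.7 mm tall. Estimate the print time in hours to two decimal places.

Bead cross-section: 0.26 × 0.77 → 0.2002 mm².
Total extruded path = 225000/0.2002 = 1123876.1 mm.
Print-move time: 1123876.1 / 132 → 8514.2 s.
Layers = ⌈64.7/0.26⌉ = 249.
Z-hop total = 249 × 1.9, so 473.1 s.
Total = 8514.2 + 473.1 = 8987.3 s = 2.50 hours.

2.50 hours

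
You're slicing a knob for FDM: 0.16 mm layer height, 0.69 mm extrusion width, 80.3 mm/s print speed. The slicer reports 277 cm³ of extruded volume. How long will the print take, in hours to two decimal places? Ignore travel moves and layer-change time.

8.68 hours

Bead cross-section: 0.16 × 0.69 → 0.1104 mm².
Path length: 277000 mm³ / 0.1104 mm² → 2509058 mm.
Time extruding: 2509058 / 80.3 → 31246.1 s.
Converting: 31246.1 s = 8.68 hours.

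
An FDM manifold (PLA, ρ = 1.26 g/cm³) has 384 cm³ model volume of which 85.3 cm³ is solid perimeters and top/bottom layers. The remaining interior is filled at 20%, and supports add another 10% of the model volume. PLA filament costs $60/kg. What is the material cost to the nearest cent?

$13.87

Volume inside the shell = 384 − 85.3, so 298.7 cm³.
Infill deposited = 0.20 × 298.7, so 59.74 cm³.
Support: 0.10 × 384 → 38.4 cm³.
Deposited volume = 85.3 + 59.74 + 38.4 = 183.44 cm³.
Mass = 183.44 × 1.26, so 231.1344 g.
Cost = 231.1344 g / 1000 × $60/kg = $13.87.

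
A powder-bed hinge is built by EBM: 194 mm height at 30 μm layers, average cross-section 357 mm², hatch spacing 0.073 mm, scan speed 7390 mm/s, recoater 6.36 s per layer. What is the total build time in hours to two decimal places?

12.61 hours

Layers = ⌈194/0.03⌉ = 6467.
Per-layer scan distance = 357 / 0.073, so 4890.4 mm.
Per-layer scan time = 4890.4 / 7390 = 0.6618 s.
Time per layer = 0.6618 + 6.36, so 7.0218 s.
Build time = 6467 × 7.0218 = 45409.9806 s = 12.61 hours.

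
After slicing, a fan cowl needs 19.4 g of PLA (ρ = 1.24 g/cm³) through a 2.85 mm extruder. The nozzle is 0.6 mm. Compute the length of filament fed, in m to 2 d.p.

Extruded volume: 19.4/1.24 = 15.6452 cm³ (15645.2 mm³).
Cross-section of 2.85 mm filament: π·(2.85/2)² = 6.3794 mm².
Length = 15645.2 / 6.3794 = 2452.46 mm = 2.45 m.

2.45 m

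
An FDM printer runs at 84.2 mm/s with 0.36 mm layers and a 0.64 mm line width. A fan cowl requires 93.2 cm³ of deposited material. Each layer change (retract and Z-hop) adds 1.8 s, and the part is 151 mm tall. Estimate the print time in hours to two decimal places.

Line area = 0.36 × 0.64 = 0.2304 mm².
Path length: 93200 mm³ / 0.2304 mm² → 404513.9 mm.
Extrusion time: 404513.9 / 84.2 → 4804.2 s.
Layers = ⌈151/0.36⌉ = 420.
Z-hop total = 420 × 1.8 = 756 s.
Altogether 4804.2 + 756 = 5560.2 s, i.e. 1.54 hours.

1.54 hours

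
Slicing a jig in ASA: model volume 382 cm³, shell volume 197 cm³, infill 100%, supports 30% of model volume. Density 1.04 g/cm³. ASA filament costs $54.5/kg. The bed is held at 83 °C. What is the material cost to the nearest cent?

Infill region: 382 − 197 → 185 cm³.
Infill deposited = 1.00 × 185, so 185 cm³.
Support = 0.30 × 382, so 114.6 cm³.
Deposited volume = 197 + 185 + 114.6 = 496.6 cm³.
Mass = 496.6 × 1.04, so 516.464 g.
At $54.5/kg: 516.464/1000 × 54.5 = $28.15.

$28.15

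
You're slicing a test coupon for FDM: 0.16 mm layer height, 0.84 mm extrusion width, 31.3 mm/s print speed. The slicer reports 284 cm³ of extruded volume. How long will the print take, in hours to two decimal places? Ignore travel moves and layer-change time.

18.75 hours

Bead cross-section = 0.16 × 0.84 = 0.1344 mm².
Toolpath length = 284 cm³ / 0.1344 mm² = 284000 / 0.1344 = 2113095.2 mm.
Print-move time: 2113095.2 / 31.3 → 67511 s.
67511 s = 18.75 hours.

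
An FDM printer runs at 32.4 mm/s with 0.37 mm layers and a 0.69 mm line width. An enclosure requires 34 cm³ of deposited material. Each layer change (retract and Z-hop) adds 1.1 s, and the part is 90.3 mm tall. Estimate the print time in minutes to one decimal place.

73.0 minutes

Bead cross-section = 0.37 × 0.69, so 0.2553 mm².
Total extruded path = 34000/0.2553 = 133176.7 mm.
Time extruding = 133176.7 / 32.4 = 4110.4 s.
Layer count = ceil(90.3 / 0.37) = 245.
Non-print overhead = 245 × 1.1 = 269.5 s.
Total = 4110.4 + 269.5 = 4379.9 s = 73.0 minutes.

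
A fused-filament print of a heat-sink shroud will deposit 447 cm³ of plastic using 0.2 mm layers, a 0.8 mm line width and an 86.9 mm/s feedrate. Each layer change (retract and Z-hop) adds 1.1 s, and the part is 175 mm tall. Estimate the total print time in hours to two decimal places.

9.20 hours

Bead cross-section = 0.2 × 0.8 = 0.16 mm².
Toolpath length = 447 cm³ / 0.16 mm² = 447000 / 0.16 = 2793750 mm.
Time extruding = 2793750 / 86.9 = 32149 s.
Layers = ⌈175/0.2⌉ = 875.
Non-print overhead = 875 × 1.1 = 962.5 s.
Total = 32149 + 962.5 = 33111.5 s = 9.20 hours.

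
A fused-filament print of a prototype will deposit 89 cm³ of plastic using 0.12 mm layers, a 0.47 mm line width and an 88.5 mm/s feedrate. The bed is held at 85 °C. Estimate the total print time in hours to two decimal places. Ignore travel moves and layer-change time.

Extrusion cross-section = 0.12 × 0.47, so 0.0564 mm².
Path length: 89000 mm³ / 0.0564 mm² → 1578014.2 mm.
Print-move time: 1578014.2 / 88.5 → 17830.7 s.
That's 17830.7 s → 4.95 hours.

4.95 hours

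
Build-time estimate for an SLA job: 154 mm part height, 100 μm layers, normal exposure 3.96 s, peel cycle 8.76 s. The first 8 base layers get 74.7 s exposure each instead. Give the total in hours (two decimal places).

Number of layers: 154 / 0.1 → 1540 (rounded up).
Burn-in layers = 8 × (74.7 + 8.76), so 667.68 s.
Remaining layers = 1532 × (3.96 + 8.76), so 19487.04 s.
Total = 667.68 + 19487.04 = 20154.72 s = 5.60 hours.

5.60 hours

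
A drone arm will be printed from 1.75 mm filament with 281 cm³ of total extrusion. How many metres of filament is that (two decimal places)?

A = π r² = π × 0.875² = 2.4053 mm².
L = 281000 mm³ / 2.4053 mm² = 116825.34 mm, i.e. 116.83 m.

116.83 m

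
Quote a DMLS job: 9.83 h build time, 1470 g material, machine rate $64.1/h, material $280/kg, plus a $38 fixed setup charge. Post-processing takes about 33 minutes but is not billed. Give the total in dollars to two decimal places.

$1079.70

Machine-time cost: 64.1 × 9.83 → $630.103.
Material cost: 280 × 1470/1000 → $411.60.
Total = 630.103 + 411.60 + 38 = 1079.703 ≈ $1079.70.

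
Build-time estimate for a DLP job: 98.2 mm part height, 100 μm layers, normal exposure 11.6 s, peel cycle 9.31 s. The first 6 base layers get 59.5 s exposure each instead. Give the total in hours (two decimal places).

5.78 hours

Number of layers: 98.2 / 0.1 → 982 (rounded up).
Burn-in layers = 6 × (59.5 + 9.31), so 412.86 s.
Normal layers = 976 × (11.6 + 9.31) = 20408.16 s.
Sum: 412.86 + 20408.16 = 20821.02 s → 5.78 hours.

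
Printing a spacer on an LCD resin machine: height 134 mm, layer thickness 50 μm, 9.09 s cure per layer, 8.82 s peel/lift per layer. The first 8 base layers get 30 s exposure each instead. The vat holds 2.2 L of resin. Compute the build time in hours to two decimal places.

13.38 hours

Number of layers: 134 / 0.05 → 2680 (rounded up).
Burn-in layers = 8 × (30 + 8.82), so 310.56 s.
Remaining layers = 2672 × (9.09 + 8.82) = 47855.52 s.
Total = 310.56 + 47855.52 = 48166.08 s = 13.38 hours.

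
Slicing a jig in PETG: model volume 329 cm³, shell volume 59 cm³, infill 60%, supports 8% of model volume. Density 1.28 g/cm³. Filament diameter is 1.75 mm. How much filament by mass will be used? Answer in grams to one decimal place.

Infill region = 329 − 59 = 270 cm³.
Infill volume: 0.60 × 270 → 162 cm³.
Support = 0.08 × 329, so 26.32 cm³.
Deposited volume = 59 + 162 + 26.32 = 247.32 cm³.
Mass = 247.32 × 1.28, so 316.5696 g.

316.6 g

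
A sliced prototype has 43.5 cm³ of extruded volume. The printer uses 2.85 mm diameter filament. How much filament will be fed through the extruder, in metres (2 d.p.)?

Cross-section of 2.85 mm filament: π·(2.85/2)² = 6.3794 mm².
Length = 43.5 cm³ / 6.3794 mm² = 43500 / 6.3794 = 6818.82 mm = 6.82 m.

6.82 m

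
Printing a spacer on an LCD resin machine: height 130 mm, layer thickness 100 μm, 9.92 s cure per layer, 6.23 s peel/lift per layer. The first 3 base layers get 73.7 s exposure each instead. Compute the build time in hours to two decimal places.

5.89 hours

Layer count = ceil(130 / 0.1) = 1300.
Burn-in layers = 3 × (73.7 + 6.23) = 239.79 s.
Normal layers = 1297 × (9.92 + 6.23), so 20946.55 s.
Total = 239.79 + 20946.55 = 21186.34 s = 5.89 hours.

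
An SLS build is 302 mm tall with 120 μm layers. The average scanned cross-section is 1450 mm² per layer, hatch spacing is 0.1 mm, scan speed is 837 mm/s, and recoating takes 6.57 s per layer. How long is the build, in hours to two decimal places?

Layer count = ceil(302 / 0.12) = 2517.
Per-layer scan distance: 1450 / 0.1 → 14500 mm.
Laser time per layer = 14500 / 837 = 17.3238 s.
Layer cycle = 17.3238 + 6.57 = 23.8938 s.
Build time = 2517 × 23.8938 = 60140.6946 s = 16.71 hours.

16.71 hours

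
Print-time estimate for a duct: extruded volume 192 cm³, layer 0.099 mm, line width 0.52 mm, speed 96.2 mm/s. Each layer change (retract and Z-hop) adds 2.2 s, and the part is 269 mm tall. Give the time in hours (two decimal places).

12.43 hours

Extrusion cross-section = 0.099 × 0.52 = 0.05148 mm².
Total extruded path = 192000/0.05148 = 3729603.7 mm.
Extrusion time = 3729603.7 / 96.2 = 38769.3 s.
Layer count = ceil(269 / 0.099) = 2718.
Layer-change overhead: 2718 × 2.2 → 5979.6 s.
Total = 38769.3 + 5979.6 = 44748.9 s = 12.43 hours.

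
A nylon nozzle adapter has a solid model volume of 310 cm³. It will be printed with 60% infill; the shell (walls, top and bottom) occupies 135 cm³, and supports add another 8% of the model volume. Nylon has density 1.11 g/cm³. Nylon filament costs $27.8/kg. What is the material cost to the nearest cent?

$8.17

Infill region = 310 − 135, so 175 cm³.
Infill deposited = 0.60 × 175, so 105 cm³.
Support = 0.08 × 310 = 24.8 cm³.
Total printed volume = 135 + 105 + 24.8, so 264.8 cm³.
Mass = 264.8 × 1.11, so 293.928 g.
Cost = 293.928 g / 1000 × $27.8/kg = $8.17.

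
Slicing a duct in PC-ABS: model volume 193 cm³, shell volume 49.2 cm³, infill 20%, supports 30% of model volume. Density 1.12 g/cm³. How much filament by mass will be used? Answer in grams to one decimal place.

Interior volume: 193 − 49.2 → 143.8 cm³.
Deposited infill = 0.20 × 143.8, so 28.76 cm³.
Support = 0.30 × 193 = 57.9 cm³.
Deposited volume: 49.2 + 28.76 + 57.9 → 135.86 cm³.
Mass = 135.86 × 1.12, so 152.1632 g.

152.2 g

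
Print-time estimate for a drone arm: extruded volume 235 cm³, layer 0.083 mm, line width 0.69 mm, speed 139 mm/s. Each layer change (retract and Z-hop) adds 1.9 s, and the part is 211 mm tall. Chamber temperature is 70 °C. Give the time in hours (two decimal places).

9.54 hours

Bead cross-section = 0.083 × 0.69, so 0.05727 mm².
Toolpath length = 235 cm³ / 0.05727 mm² = 235000 / 0.05727 = 4103370 mm.
Extrusion time = 4103370 / 139, so 29520.6 s.
Layer count = ceil(211 / 0.083) = 2543.
Layer-change overhead = 2543 × 1.9, so 4831.7 s.
Total = 29520.6 + 4831.7 = 34352.3 s = 9.54 hours.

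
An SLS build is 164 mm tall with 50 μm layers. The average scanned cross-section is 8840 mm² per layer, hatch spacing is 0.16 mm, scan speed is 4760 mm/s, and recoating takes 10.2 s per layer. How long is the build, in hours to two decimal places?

Layers = ⌈164/0.05⌉ = 3280.
Hatch length per layer: 8840 / 0.16 → 55250 mm.
Per-layer scan time = 55250 / 4760, so 11.6071 s.
Layer cycle = 11.6071 + 10.2, so 21.8071 s.
Build time = 3280 × 21.8071 = 71527.288 s = 19.87 hours.

19.87 hours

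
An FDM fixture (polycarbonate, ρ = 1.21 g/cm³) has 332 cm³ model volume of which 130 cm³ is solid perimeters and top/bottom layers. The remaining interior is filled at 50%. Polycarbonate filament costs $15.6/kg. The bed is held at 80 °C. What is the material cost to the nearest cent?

Volume inside the shell = 332 − 130 = 202 cm³.
Infill deposited: 0.50 × 202 → 101 cm³.
Total extruded: 130 + 101 → 231 cm³.
Mass = 231 × 1.21 = 279.51 g.
Cost = 279.51 g / 1000 × $15.6/kg = $4.36.

$4.36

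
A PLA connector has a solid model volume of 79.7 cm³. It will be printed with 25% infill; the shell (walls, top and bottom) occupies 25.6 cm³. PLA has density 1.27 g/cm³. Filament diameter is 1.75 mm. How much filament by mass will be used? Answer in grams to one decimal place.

49.7 g

Infill region = 79.7 − 25.6 = 54.1 cm³.
Infill volume: 0.25 × 54.1 → 13.525 cm³.
Total extruded = 25.6 + 13.525, so 39.125 cm³.
Mass = 39.125 × 1.27 = 49.68875 g.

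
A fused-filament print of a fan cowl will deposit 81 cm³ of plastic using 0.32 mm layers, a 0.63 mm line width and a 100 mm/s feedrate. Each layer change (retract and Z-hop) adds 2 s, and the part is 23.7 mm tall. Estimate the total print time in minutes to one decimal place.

69.5 minutes

Line area: 0.32 × 0.63 → 0.2016 mm².
Total extruded path = 81000/0.2016 = 401785.7 mm.
Print-move time = 401785.7 / 100, so 4017.9 s.
Number of layers: 23.7 / 0.32 → 75 (rounded up).
Z-hop total = 75 × 2, so 150 s.
Altogether 4017.9 + 150 = 4167.9 s, i.e. 69.5 minutes.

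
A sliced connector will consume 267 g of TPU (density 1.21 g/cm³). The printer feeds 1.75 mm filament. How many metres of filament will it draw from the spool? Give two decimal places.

91.74 m

Extruded volume: 267/1.21 = 220.6612 cm³ (220661.2 mm³).
Cross-section of 1.75 mm filament: π·(1.75/2)² = 2.4053 mm².
L = V/A = 220661.2/2.4053 = 91739.58 mm → 91.74 m.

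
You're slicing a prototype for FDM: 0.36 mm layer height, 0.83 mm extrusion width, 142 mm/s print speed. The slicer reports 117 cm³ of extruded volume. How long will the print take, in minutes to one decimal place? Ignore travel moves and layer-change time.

Bead cross-section = 0.36 × 0.83 = 0.2988 mm².
Path length: 117000 mm³ / 0.2988 mm² → 391566.3 mm.
Print-move time: 391566.3 / 142 → 2757.5 s.
2757.5 s = 46.0 minutes.

46.0 minutes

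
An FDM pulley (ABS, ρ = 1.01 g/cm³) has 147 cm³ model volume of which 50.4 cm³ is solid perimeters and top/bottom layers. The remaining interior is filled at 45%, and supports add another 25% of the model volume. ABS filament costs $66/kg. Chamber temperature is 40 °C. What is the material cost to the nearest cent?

Volume inside the shell = 147 − 50.4, so 96.6 cm³.
Infill volume = 0.45 × 96.6, so 43.47 cm³.
Support: 0.25 × 147 → 36.75 cm³.
Total printed volume: 50.4 + 43.47 + 36.75 → 130.62 cm³.
Mass = 130.62 × 1.01, so 131.9262 g.
Cost = 131.9262 g / 1000 × $66/kg = $8.71.

$8.71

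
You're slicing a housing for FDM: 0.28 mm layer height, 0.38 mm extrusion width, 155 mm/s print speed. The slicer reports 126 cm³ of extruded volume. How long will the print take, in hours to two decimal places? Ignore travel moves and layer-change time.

2.12 hours

Bead cross-section = 0.28 × 0.38, so 0.1064 mm².
Path length: 126000 mm³ / 0.1064 mm² → 1184210.5 mm.
Print-move time = 1184210.5 / 155 = 7640.1 s.
That's 7640.1 s → 2.12 hours.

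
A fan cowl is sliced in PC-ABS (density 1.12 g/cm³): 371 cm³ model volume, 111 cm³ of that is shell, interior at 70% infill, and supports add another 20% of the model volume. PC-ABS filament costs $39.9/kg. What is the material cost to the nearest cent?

$16.41

Volume inside the shell: 371 − 111 → 260 cm³.
Deposited infill = 0.70 × 260 = 182 cm³.
Support = 0.20 × 371 = 74.2 cm³.
Deposited volume: 111 + 182 + 74.2 → 367.2 cm³.
Mass = 367.2 × 1.12 = 411.264 g.
Cost = 411.264 g / 1000 × $39.9/kg = $16.41.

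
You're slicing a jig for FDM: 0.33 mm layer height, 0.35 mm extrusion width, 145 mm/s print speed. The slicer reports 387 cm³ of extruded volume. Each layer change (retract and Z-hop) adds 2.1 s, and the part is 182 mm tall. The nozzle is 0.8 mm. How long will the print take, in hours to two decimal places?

6.74 hours

Bead cross-section = 0.33 × 0.35 = 0.1155 mm².
Toolpath length = 387 cm³ / 0.1155 mm² = 387000 / 0.1155 = 3350649.4 mm.
Time extruding = 3350649.4 / 145 = 23107.9 s.
Layer count = ceil(182 / 0.33) = 552.
Z-hop total: 552 × 2.1 → 1159.2 s.
Total = 23107.9 + 1159.2 = 24267.1 s = 6.74 hours.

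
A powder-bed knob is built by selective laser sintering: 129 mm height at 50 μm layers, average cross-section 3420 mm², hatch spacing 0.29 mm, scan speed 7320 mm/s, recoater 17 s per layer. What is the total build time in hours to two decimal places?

13.34 hours

Layer count = ceil(129 / 0.05) = 2580.
Hatch length per layer = 3420 / 0.29 = 11793.1 mm.
Per-layer scan time: 11793.1 / 7320 → 1.6111 s.
Per-layer time = 1.6111 + 17 = 18.6111 s.
Total: 2580 × 18.6111 s = 48016.638 s → 13.34 hours.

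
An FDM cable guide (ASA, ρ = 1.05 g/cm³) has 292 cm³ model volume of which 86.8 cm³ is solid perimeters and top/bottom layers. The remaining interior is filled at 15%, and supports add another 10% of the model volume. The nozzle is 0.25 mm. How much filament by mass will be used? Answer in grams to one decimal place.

154.1 g

Infill region: 292 − 86.8 → 205.2 cm³.
Infill deposited = 0.15 × 205.2 = 30.78 cm³.
Support: 0.10 × 292 → 29.2 cm³.
Total printed volume: 86.8 + 30.78 + 29.2 → 146.78 cm³.
Mass = 146.78 × 1.05 = 154.119 g.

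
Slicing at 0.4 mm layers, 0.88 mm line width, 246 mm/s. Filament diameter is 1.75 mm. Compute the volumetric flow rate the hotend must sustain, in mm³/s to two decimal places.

86.59

A: 0.4 × 0.88 → 0.352 mm².
Q = v·A = 246 × 0.352 = 86.59 mm³/s.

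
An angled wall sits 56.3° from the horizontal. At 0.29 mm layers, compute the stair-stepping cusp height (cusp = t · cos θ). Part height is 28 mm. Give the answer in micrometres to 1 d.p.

Cusp = layer height × cos(56.3°) = 0.29 × 0.5548 = 0.160892 mm = 160.9 μm.

160.9 μm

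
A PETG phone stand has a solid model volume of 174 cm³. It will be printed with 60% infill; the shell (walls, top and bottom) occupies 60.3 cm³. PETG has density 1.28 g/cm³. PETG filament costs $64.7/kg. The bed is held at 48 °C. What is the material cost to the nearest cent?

$10.64

Interior volume = 174 − 60.3 = 113.7 cm³.
Deposited infill = 0.60 × 113.7 = 68.22 cm³.
Deposited volume: 60.3 + 68.22 → 128.52 cm³.
Mass = 128.52 × 1.28 = 164.5056 g.
At $64.7/kg: 164.5056/1000 × 64.7 = $10.64.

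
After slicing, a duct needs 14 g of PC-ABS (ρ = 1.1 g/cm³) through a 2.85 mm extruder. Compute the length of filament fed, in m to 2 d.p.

2.00 m

Extruded volume: 14/1.1 = 12.7273 cm³ (12727.3 mm³).
Filament cross-section = π × (2.85/2)² = 6.3794 mm².
Length = 12727.3 / 6.3794 = 1995.06 mm = 2.00 m.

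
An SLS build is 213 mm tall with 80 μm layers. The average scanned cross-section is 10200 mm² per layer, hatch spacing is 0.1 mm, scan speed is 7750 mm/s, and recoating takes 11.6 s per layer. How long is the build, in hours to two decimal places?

Layer count = ceil(213 / 0.08) = 2663.
Scan path per layer = 10200 / 0.1, so 102000 mm.
Scan time per layer: 102000 / 7750 → 13.1613 s.
Per-layer time: 13.1613 + 11.6 → 24.7613 s.
2663 layers × 24.7613 s/layer = 65939.3419 s, i.e. 18.32 hours.

18.32 hours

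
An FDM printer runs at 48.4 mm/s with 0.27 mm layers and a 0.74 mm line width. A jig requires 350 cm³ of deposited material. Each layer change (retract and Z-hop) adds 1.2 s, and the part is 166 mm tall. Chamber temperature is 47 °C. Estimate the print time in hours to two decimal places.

Bead cross-section: 0.27 × 0.74 → 0.1998 mm².
Path length: 350000 mm³ / 0.1998 mm² → 1751751.8 mm.
Time extruding: 1751751.8 / 48.4 → 36193.2 s.
Number of layers: 166 / 0.27 → 615 (rounded up).
Non-print overhead = 615 × 1.2, so 738 s.
Total = 36193.2 + 738 = 36931.2 s = 10.26 hours.

10.26 hours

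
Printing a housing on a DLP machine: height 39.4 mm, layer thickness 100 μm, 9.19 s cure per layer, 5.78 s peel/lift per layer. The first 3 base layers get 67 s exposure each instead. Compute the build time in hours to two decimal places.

1.69 hours

Layer count = ceil(39.4 / 0.1) = 394.
Burn-in layers: 3 × (67 + 5.78) → 218.34 s.
Normal layers: 391 × (9.19 + 5.78) → 5853.27 s.
Total = 218.34 + 5853.27 = 6071.61 s = 1.69 hours.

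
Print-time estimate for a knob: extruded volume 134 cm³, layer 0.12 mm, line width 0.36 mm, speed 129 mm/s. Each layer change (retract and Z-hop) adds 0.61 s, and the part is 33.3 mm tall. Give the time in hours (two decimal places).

6.73 hours

Line area = 0.12 × 0.36, so 0.0432 mm².
Path length: 134000 mm³ / 0.0432 mm² → 3101851.9 mm.
Extrusion time = 3101851.9 / 129, so 24045.4 s.
Layer count = ceil(33.3 / 0.12) = 278.
Non-print overhead = 278 × 0.61, so 169.58 s.
Total = 24045.4 + 169.58 = 24214.98 s = 6.73 hours.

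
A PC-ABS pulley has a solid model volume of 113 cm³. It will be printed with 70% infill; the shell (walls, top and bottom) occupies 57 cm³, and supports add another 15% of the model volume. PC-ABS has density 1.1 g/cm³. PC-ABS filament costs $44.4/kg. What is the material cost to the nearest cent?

Interior volume: 113 − 57 → 56 cm³.
Deposited infill: 0.70 × 56 → 39.2 cm³.
Support = 0.15 × 113 = 16.95 cm³.
Total printed volume = 57 + 39.2 + 16.95, so 113.15 cm³.
Mass = 113.15 × 1.1, so 124.465 g.
At $44.4/kg: 124.465/1000 × 44.4 = $5.53.

$5.53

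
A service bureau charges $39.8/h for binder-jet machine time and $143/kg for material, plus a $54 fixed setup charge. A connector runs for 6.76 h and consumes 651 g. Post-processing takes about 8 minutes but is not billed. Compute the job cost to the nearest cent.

Machine cost = 39.8 × 6.76, so $269.048.
Material charge = 143 × 651/1000, so $93.093.
Adding setup: 269.048 + 93.093 + 54 → 416.141 ≈ $416.14.

$416.14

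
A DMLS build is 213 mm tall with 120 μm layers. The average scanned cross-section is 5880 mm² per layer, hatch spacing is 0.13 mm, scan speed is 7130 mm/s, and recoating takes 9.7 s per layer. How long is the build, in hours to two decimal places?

Number of layers: 213 / 0.12 → 1775 (rounded up).
Hatch length per layer: 5880 / 0.13 → 45230.8 mm.
Laser time per layer: 45230.8 / 7130 → 6.3437 s.
Per-layer time = 6.3437 + 9.7, so 16.0437 s.
Build time = 1775 × 16.0437 = 28477.5675 s = 7.91 hours.

7.91 hours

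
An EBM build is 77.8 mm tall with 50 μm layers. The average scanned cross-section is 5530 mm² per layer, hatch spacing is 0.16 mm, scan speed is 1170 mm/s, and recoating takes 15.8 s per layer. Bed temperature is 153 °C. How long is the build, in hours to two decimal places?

Layer count = ceil(77.8 / 0.05) = 1556.
Per-layer scan distance = 5530 / 0.16, so 34562.5 mm.
Scan time per layer: 34562.5 / 1170 → 29.5406 s.
Time per layer = 29.5406 + 15.8, so 45.3406 s.
Total: 1556 × 45.3406 s = 70549.9736 s → 19.60 hours.

19.60 hours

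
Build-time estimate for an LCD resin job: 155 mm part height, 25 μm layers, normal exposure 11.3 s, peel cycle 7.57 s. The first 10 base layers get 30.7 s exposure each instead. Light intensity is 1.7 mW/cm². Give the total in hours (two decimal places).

32.55 hours

Layer count = ceil(155 / 0.025) = 6200.
Bottom layers: 10 × (30.7 + 7.57) → 382.7 s.
Regular layers = 6190 × (11.3 + 7.57) = 116805.3 s.
Total = 382.7 + 116805.3 = 117188 s = 32.55 hours.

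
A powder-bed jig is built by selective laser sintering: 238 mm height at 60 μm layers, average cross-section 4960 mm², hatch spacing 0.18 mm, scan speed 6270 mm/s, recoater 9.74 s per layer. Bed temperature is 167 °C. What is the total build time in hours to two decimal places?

Layers = ⌈238/0.06⌉ = 3967.
Scan path per layer = 4960 / 0.18, so 27555.6 mm.
Per-layer scan time = 27555.6 / 6270 = 4.3948 s.
Per-layer time = 4.3948 + 9.74 = 14.1348 s.
Total: 3967 × 14.1348 s = 56072.7516 s → 15.58 hours.

15.58 hours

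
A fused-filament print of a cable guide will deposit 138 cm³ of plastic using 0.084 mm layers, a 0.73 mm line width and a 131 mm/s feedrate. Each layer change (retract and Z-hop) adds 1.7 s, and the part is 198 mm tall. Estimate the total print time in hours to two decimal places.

Line area = 0.084 × 0.73, so 0.06132 mm².
Toolpath length = 138 cm³ / 0.06132 mm² = 138000 / 0.06132 = 2250489.2 mm.
Extrusion time = 2250489.2 / 131, so 17179.3 s.
Layer count = ceil(198 / 0.084) = 2358.
Z-hop total = 2358 × 1.7 = 4008.6 s.
Total = 17179.3 + 4008.6 = 21187.9 s = 5.89 hours.

5.89 hours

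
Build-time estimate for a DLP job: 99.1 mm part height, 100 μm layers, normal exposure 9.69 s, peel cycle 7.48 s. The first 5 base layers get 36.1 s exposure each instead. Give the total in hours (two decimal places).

4.76 hours

Layer count = ceil(99.1 / 0.1) = 991.
Base layers: 5 × (36.1 + 7.48) → 217.9 s.
Regular layers: 986 × (9.69 + 7.48) → 16929.62 s.
Total = 217.9 + 16929.62 = 17147.52 s = 4.76 hours.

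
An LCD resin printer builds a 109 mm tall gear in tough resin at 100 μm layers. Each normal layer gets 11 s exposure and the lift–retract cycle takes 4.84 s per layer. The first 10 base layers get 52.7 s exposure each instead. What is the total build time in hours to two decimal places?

Number of layers: 109 / 0.1 → 1090 (rounded up).
Burn-in layers = 10 × (52.7 + 4.84) = 575.4 s.
Normal layers: 1080 × (11 + 4.84) → 17107.2 s.
Total = 575.4 + 17107.2 = 17682.6 s = 4.91 hours.

4.91 hours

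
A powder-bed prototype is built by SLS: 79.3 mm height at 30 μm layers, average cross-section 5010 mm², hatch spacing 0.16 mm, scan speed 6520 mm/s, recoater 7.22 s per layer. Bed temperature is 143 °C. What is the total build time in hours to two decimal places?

8.83 hours

Number of layers: 79.3 / 0.03 → 2644 (rounded up).
Per-layer scan distance = 5010 / 0.16 = 31312.5 mm.
Laser time per layer = 31312.5 / 6520, so 4.8025 s.
Time per layer = 4.8025 + 7.22, so 12.0225 s.
Total: 2644 × 12.0225 s = 31787.49 s → 8.83 hours.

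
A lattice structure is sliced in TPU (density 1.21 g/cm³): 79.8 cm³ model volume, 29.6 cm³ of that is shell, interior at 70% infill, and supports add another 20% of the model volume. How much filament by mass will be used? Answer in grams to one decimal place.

Infill region: 79.8 − 29.6 → 50.2 cm³.
Deposited infill = 0.70 × 50.2, so 35.14 cm³.
Support: 0.20 × 79.8 → 15.96 cm³.
Total printed volume = 29.6 + 35.14 + 15.96, so 80.7 cm³.
Mass = 80.7 × 1.21 = 97.647 g.

97.6 g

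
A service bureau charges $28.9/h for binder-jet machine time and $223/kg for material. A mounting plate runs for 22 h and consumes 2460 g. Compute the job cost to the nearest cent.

$1184.38

Machine cost: 28.9 × 22 → $635.80.
Feedstock cost: 223 × 2460/1000 → $548.58.
Job cost: 635.80 + 548.58 = $1184.38.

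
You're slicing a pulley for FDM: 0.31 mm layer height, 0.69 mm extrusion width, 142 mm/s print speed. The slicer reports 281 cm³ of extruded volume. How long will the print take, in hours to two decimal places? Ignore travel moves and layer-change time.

2.57 hours

Line area = 0.31 × 0.69, so 0.2139 mm².
Toolpath length = 281 cm³ / 0.2139 mm² = 281000 / 0.2139 = 1313698 mm.
Print-move time = 1313698 / 142, so 9251.4 s.
Converting: 9251.4 s = 2.57 hours.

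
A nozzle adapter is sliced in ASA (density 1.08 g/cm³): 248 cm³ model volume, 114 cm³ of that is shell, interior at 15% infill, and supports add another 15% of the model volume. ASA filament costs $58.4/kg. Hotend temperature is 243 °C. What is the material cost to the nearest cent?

Infill region: 248 − 114 → 134 cm³.
Deposited infill = 0.15 × 134 = 20.1 cm³.
Support = 0.15 × 248, so 37.2 cm³.
Deposited volume: 114 + 20.1 + 37.2 → 171.3 cm³.
Mass = 171.3 × 1.08, so 185.004 g.
Cost = 185.004 g / 1000 × $58.4/kg = $10.80.

$10.80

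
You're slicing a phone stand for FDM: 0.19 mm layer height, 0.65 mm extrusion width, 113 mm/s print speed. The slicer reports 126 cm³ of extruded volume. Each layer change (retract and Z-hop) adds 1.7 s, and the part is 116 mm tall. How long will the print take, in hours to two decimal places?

Line area = 0.19 × 0.65, so 0.1235 mm².
Toolpath length = 126 cm³ / 0.1235 mm² = 126000 / 0.1235 = 1020242.9 mm.
Print-move time = 1020242.9 / 113, so 9028.7 s.
Number of layers: 116 / 0.19 → 611 (rounded up).
Layer-change overhead: 611 × 1.7 → 1038.7 s.
Total = 9028.7 + 1038.7 = 10067.4 s = 2.80 hours.

2.80 hours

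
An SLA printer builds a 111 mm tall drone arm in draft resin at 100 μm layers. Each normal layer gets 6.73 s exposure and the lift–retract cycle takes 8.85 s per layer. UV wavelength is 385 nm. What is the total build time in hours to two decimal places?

Number of layers: 111 / 0.1 → 1110 (rounded up).
Cycle time = 6.73 + 8.85, so 15.58 s.
Total = 1110 × 15.58 = 17293.8 s = 4.80 hours.

4.80 hours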